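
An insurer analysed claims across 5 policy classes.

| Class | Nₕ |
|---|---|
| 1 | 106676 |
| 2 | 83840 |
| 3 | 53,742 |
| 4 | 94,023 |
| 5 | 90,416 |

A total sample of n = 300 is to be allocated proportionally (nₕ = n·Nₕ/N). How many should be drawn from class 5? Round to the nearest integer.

63

Share of class 5 = 90416/428697 = 0.21091.
Allocate 300 × 0.21091 = 63.273... → 63.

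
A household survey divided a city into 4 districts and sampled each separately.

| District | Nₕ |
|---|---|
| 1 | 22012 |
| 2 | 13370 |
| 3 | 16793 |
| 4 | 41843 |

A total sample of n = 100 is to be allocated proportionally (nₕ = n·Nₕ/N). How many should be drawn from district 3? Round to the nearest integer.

Share of district 3 = 16793/94018 = 0.17861.
Allocate 100 × 0.17861 = 17.861... → 18.

18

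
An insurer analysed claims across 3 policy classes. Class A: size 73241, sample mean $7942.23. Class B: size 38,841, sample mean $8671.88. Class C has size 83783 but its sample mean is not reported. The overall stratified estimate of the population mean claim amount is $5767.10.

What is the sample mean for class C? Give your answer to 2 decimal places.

2519.03

N = 73241 + 38841 + 83783 = 195865.
Overall total = μ·N = 5767.10·195865 = 1129573041.5.
Subtract the known strata: 73241·7942.23 + 38841·8671.88 = 918521358.51.
Remaining total for class C: 1129573041.5 − 918521358.51 = 211051682.99.
Divide by its size: 211051682.99 / 83783 = 2519.0275... → 2519.03.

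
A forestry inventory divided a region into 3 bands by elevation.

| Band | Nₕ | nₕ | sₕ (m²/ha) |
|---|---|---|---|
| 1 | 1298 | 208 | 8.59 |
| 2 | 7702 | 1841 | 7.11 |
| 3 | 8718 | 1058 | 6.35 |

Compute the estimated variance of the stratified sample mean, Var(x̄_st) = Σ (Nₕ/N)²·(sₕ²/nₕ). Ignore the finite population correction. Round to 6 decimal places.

0.016320

N = 17718; Wₕ = Nₕ/N.
band 1: (1298/17718)²·8.59²/208 = 0.001903895
band 2: (7702/17718)²·7.11²/1841 = 0.005188754
band 3: (8718/17718)²·6.35²/1058 = 0.009227119
Sum = 0.016319767 → 0.016320.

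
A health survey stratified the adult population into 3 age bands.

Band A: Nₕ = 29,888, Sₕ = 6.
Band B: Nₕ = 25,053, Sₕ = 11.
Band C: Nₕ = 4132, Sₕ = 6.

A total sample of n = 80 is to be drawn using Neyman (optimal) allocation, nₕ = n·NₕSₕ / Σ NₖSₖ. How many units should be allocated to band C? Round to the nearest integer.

A: NₕSₕ = 29888·6 = 179328
B: NₕSₕ = 25053·11 = 275583
C: NₕSₕ = 4132·6 = 24792
Σ NₕSₕ = 479703.
n_C = 80·24792/479703 = 4.135... → 4.

4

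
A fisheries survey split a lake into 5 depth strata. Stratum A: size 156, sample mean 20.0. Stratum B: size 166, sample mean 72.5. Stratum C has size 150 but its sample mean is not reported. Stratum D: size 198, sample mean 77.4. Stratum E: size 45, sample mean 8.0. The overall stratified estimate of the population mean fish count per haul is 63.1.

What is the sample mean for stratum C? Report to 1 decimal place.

95.2

Σ Nₕx̄ₕ = N·μ, so 150·x̄_C = 715·63.1 − (156·20.0 + 166·72.5 + 198·77.4 + 45·8.0).
= 45116.5 − 30840.2 = 14276.3.
x̄_C = 14276.3 / 150 = 95.175... → 95.2.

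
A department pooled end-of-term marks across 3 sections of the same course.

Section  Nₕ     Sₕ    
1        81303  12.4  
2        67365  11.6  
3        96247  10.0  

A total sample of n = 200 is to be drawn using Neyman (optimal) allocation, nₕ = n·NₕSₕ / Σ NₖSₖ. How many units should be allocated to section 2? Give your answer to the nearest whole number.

Σ NₕSₕ = 81303·12.4 + 67365·11.6 + 96247·10.0 = 2752061.2.
Share for 2: 781434/2752061.2 = 0.28394.
n_2 = 200 × 0.28394 = 56.789... → 57.

57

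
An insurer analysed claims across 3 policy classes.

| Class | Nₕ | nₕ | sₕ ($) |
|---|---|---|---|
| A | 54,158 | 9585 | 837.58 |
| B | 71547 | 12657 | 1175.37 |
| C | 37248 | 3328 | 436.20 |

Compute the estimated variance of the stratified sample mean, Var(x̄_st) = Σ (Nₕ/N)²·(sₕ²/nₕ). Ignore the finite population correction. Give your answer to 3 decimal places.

32.113

N = 162953; Wₕ = Nₕ/N.
class A: (54158/162953)²·837.58²/9585 = 8.084646
class B: (71547/162953)²·1175.37²/12657 = 21.041493
class C: (37248/162953)²·436.20²/3328 = 2.987234
Sum = 32.113373 → 32.113.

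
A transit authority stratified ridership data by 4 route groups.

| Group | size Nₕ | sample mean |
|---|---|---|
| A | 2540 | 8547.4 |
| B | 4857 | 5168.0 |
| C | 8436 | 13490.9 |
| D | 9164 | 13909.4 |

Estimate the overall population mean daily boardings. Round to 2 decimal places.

11524.84

x̄_st = (Σ Nₕx̄ₕ) / (Σ Nₕ) = (2540·8547.4 + 4857·5168.0 + 8436·13490.9 + 9164·13909.4) / 24997
= 288086346 / 24997 = 11524.8368... → 11524.84.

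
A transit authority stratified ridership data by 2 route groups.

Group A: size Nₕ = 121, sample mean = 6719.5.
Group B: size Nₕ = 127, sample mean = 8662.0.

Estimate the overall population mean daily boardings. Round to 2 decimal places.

N = 248; weights Wₕ = Nₕ/N = (0.4879, 0.5121).
x̄_st = Σ Wₕ·x̄ₕ = 0.4879·6719.5 + 0.5121·8662.0 ≈ 7714.2480...
→ 7714.25.

7714.25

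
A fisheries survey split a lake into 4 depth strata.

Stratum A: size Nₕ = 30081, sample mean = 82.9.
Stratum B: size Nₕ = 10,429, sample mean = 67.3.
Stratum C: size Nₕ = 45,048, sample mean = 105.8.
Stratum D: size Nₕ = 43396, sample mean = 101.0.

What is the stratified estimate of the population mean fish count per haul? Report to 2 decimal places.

x̄_st = (Σ Nₕx̄ₕ) / (Σ Nₕ) = (30081·82.9 + 10429·67.3 + 45048·105.8 + 43396·101.0) / 128954
= 12344661 / 128954 = 95.7292... → 95.73.

95.73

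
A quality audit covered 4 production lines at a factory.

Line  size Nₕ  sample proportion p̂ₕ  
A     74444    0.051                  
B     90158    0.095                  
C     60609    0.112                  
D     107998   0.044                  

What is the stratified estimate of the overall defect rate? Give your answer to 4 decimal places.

0.0717

N = 74444 + 90158 + 60609 + 107998 = 333209.
Overall proportion = Σ (Nₕ/N)·p̂ₕ.
Σ Nₕp̂ₕ = 3796.644 + 8565.01 + 6788.208 + 4751.912 = 23901.774.
23901.774 / 333209 = 0.071732... → 0.0717.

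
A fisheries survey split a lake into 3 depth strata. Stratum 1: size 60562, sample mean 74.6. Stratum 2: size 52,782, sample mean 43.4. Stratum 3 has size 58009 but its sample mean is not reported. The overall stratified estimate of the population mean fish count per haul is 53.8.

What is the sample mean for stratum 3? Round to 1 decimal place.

41.5

N = 60562 + 52782 + 58009 = 171353.
Overall total = μ·N = 53.8·171353 = 9218791.4.
Subtract the known strata: 60562·74.6 + 52782·43.4 = 6808664.
Remaining total for stratum 3: 9218791.4 − 6808664 = 2410127.4.
Divide by its size: 2410127.4 / 58009 = 41.547... → 41.5.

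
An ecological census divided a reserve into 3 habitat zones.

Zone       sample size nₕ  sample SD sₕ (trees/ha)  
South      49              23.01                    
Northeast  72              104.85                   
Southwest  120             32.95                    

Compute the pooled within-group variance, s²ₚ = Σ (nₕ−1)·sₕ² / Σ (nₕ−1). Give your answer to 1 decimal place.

3929.2

Degrees of freedom: 48 + 71 + 119 = 238.
Σ(nₕ−1)sₕ² = 48·529.4601 + 71·10993.5225 + 119·1085.7025 = 935152.7798.
s²ₚ = 935152.7798 / 238 = 3929.213... → 3929.2.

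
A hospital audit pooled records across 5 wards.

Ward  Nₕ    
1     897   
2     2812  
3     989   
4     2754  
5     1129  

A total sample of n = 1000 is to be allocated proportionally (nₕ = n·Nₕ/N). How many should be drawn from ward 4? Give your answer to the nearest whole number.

Share of ward 4 = 2754/8581 = 0.32094.
Allocate 1000 × 0.32094 = 320.942... → 321.

321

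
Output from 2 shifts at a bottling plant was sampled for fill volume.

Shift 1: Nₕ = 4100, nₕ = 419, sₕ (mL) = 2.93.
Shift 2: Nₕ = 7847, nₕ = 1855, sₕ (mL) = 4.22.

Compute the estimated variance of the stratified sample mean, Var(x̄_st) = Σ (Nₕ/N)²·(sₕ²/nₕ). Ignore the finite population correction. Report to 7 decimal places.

N = 11947; Wₕ = Nₕ/N.
shift 1: (4100/11947)²·2.93²/419 = 0.0024130771
shift 2: (7847/11947)²·4.22²/1855 = 0.0041416230
Sum = 0.0065547002 → 0.0065547.

0.0065547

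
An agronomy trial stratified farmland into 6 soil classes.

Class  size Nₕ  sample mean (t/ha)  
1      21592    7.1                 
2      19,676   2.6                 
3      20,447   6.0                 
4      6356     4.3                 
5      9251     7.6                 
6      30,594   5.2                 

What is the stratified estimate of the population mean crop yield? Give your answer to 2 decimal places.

5.41

N = 107916; weights Wₕ = Nₕ/N = (0.2001, 0.1823, 0.1895, 0.0589, 0.0857, 0.2835).
x̄_st = Σ Wₕ·x̄ₕ = 0.2001·7.1 + 0.1823·2.6 + 0.1895·6.0 + 0.0589·4.3 + 0.0857·7.6 + 0.2835·5.2 ≈ 5.4104...
→ 5.41.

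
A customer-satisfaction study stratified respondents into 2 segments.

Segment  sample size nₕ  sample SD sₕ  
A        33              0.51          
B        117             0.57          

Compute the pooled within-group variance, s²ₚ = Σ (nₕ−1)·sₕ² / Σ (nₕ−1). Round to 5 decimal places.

Degrees of freedom: 32 + 116 = 148.
Σ(nₕ−1)sₕ² = 32·0.2601 + 116·0.3249 = 46.0116.
s²ₚ = 46.0116 / 148 = 0.3108892... → 0.31089.

0.31089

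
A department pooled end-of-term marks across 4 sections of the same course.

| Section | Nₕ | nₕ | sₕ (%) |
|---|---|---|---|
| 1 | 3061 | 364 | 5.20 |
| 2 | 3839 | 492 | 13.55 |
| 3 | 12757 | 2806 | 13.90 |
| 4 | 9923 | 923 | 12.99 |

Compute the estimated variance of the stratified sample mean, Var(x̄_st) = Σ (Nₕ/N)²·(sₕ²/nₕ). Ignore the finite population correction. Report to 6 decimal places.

N = 29580; Wₕ = Nₕ/N.
section 1: (3061/29580)²·5.20²/364 = 0.000795492
section 2: (3839/29580)²·13.55²/492 = 0.006285696
section 3: (12757/29580)²·13.90²/2806 = 0.012806861
section 4: (9923/29580)²·12.99²/923 = 0.020573408
Sum = 0.040461457 → 0.040461.

0.040461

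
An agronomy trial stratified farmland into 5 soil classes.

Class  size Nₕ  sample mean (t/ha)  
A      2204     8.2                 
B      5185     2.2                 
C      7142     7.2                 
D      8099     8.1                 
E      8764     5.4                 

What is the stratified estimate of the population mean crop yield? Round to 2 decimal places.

N = 31394; weights Wₕ = Nₕ/N = (0.0702, 0.1652, 0.2275, 0.2580, 0.2792).
x̄_st = Σ Wₕ·x̄ₕ = 0.0702·8.2 + 0.1652·2.2 + 0.2275·7.2 + 0.2580·8.1 + 0.2792·5.4 ≈ 6.1741...
→ 6.17.

6.17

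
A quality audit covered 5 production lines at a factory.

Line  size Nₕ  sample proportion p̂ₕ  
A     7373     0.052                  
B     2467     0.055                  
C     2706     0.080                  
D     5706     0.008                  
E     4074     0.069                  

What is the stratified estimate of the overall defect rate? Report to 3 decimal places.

0.048

Wₕ = Nₕ/N with N = 22326: 0.3302, 0.1105, 0.1212, 0.2556, 0.1825.
p̂_st = 0.3302·0.052 + 0.1105·0.055 + 0.1212·0.080 + 0.2556·0.008 + 0.1825·0.069 ≈ 0.04758... → 0.048.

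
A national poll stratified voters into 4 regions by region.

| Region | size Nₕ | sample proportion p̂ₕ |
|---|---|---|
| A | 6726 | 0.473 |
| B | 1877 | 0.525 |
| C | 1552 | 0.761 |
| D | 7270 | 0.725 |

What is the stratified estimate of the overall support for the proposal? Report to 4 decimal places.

N = 6726 + 1877 + 1552 + 7270 = 17425.
Overall proportion = Σ (Nₕ/N)·p̂ₕ.
Σ Nₕp̂ₕ = 3181.398 + 985.425 + 1181.072 + 5270.75 = 10618.645.
10618.645 / 17425 = 0.609391... → 0.6094.

0.6094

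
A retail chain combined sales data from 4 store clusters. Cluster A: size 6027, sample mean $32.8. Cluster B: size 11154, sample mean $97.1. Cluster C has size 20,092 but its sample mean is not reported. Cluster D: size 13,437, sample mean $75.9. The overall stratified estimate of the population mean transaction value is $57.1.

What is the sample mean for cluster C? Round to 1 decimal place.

N = 6027 + 11154 + 20092 + 13437 = 50710.
Overall total = μ·N = 57.1·50710 = 2895541.
Subtract the known strata: 6027·32.8 + 11154·97.1 + 13437·75.9 = 2300607.3.
Remaining total for cluster C: 2895541 − 2300607.3 = 594933.7.
Divide by its size: 594933.7 / 20092 = 29.610... → 29.6.

29.6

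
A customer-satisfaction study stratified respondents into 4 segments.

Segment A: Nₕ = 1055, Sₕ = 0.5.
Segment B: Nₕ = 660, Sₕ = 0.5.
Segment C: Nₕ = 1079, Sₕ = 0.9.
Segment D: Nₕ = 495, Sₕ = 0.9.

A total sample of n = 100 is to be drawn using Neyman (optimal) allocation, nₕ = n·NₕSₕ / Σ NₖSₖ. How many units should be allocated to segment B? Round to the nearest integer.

15

Σ NₕSₕ = 1055·0.5 + 660·0.5 + 1079·0.9 + 495·0.9 = 2274.1.
Share for B: 330/2274.1 = 0.14511.
n_B = 100 × 0.14511 = 14.511... → 15.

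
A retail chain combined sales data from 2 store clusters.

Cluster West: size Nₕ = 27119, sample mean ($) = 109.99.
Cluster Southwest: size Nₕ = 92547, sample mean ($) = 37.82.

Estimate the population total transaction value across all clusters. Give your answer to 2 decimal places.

Estimate total by summing Nₕ·x̄ₕ over strata.
27119·109.99 + 92547·37.82 = 2982818.81 + 3500127.54 = 6482946.35.

6482946.35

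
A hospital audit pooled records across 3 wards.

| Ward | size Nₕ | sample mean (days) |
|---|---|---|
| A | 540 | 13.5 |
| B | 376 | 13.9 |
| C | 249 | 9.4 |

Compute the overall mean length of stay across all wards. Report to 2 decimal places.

12.75

x̄_st = (Σ Nₕx̄ₕ) / (Σ Nₕ) = (540·13.5 + 376·13.9 + 249·9.4) / 1165
= 14857 / 1165 = 12.7528... → 12.75.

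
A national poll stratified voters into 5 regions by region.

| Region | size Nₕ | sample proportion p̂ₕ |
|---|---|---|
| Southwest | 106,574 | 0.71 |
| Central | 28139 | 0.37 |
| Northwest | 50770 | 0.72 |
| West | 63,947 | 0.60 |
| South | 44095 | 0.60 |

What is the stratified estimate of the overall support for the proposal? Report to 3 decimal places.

Wₕ = Nₕ/N with N = 293525: 0.3631, 0.0959, 0.1730, 0.2179, 0.1502.
p̂_st = 0.3631·0.71 + 0.0959·0.37 + 0.1730·0.72 + 0.2179·0.60 + 0.1502·0.60 ≈ 0.63865... → 0.639.

0.639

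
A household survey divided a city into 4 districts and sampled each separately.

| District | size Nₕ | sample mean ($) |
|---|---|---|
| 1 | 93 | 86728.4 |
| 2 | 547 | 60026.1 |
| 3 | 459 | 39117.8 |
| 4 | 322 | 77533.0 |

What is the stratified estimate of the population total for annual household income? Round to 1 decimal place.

83820714.1

Estimate total by summing Nₕ·x̄ₕ over strata.
93·86728.4 + 547·60026.1 + 459·39117.8 + 322·77533.0 = 8065741.2 + 32834276.7 + 17955070.2 + 24965626 = 83820714.1.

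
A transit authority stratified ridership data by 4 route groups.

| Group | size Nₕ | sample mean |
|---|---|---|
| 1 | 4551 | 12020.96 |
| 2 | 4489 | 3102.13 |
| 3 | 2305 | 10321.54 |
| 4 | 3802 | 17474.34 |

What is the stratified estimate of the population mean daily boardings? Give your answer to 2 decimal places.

10487.98

x̄_st = (Σ Nₕx̄ₕ) / (Σ Nₕ) = (4551·12020.96 + 4489·3102.13 + 2305·10321.54 + 3802·17474.34) / 15147
= 158861440.91 / 15147 = 10487.9805... → 10487.98.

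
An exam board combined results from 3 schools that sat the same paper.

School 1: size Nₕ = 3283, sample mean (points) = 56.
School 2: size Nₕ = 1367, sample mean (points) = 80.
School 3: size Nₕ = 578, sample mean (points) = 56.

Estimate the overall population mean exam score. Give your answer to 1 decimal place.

x̄_st = (Σ Nₕx̄ₕ) / (Σ Nₕ) = (3283·56 + 1367·80 + 578·56) / 5228
= 325576 / 5228 = 62.275... → 62.3.

62.3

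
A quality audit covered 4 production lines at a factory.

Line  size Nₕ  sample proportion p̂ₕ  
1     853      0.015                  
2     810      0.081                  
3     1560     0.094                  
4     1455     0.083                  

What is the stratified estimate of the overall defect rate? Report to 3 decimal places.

Wₕ = Nₕ/N with N = 4678: 0.1823, 0.1732, 0.3335, 0.3110.
p̂_st = 0.1823·0.015 + 0.1732·0.081 + 0.3335·0.094 + 0.3110·0.083 ≈ 0.07392... → 0.074.

0.074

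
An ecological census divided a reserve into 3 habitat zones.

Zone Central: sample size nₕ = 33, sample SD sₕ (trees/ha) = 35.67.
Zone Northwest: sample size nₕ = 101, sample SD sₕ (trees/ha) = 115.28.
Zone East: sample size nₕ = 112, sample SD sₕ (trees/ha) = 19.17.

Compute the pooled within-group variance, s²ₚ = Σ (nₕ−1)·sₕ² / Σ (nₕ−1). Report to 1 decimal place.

Degrees of freedom: 32 + 100 + 111 = 243.
Σ(nₕ−1)sₕ² = 32·1272.3489 + 100·13289.4784 + 111·367.4889 = 1410454.2727.
s²ₚ = 1410454.2727 / 243 = 5804.339... → 5804.3.

5804.3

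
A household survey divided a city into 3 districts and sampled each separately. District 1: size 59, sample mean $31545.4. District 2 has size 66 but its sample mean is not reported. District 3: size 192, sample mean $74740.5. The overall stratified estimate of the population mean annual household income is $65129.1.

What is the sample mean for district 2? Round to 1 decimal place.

N = 59 + 66 + 192 = 317.
Overall total = μ·N = 65129.1·317 = 20645924.7.
Subtract the known strata: 59·31545.4 + 192·74740.5 = 16211354.6.
Remaining total for district 2: 20645924.7 − 16211354.6 = 4434570.1.
Divide by its size: 4434570.1 / 66 = 67190.456... → 67190.5.

67190.5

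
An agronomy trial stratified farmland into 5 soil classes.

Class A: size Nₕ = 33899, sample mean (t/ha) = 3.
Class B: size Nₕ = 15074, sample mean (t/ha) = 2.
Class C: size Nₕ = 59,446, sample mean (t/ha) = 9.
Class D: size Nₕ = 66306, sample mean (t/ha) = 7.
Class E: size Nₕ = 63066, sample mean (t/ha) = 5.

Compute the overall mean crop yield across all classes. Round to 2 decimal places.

x̄_st = (Σ Nₕx̄ₕ) / (Σ Nₕ) = (33899·3 + 15074·2 + 59446·9 + 66306·7 + 63066·5) / 237791
= 1446331 / 237791 = 6.0824... → 6.08.

6.08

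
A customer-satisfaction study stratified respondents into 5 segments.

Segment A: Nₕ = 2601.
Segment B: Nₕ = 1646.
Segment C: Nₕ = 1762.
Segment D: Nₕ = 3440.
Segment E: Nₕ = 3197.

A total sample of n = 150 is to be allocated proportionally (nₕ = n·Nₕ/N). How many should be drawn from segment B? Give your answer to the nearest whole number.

N = 2601 + 1646 + 1762 + 3440 + 3197 = 12646.
n_B = 150·1646/12646 = 19.524... → 20.

20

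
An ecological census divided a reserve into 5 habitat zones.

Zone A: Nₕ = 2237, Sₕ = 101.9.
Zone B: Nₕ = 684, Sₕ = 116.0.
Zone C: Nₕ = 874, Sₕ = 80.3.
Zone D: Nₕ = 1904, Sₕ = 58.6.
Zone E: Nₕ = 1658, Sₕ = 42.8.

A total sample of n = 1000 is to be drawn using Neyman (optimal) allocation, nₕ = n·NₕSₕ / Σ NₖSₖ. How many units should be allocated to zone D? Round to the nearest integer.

Σ NₕSₕ = 2237·101.9 + 684·116.0 + 874·80.3 + 1904·58.6 + 1658·42.8 = 560013.3.
Share for D: 111574.4/560013.3 = 0.19924.
n_D = 1000 × 0.19924 = 199.235... → 199.

199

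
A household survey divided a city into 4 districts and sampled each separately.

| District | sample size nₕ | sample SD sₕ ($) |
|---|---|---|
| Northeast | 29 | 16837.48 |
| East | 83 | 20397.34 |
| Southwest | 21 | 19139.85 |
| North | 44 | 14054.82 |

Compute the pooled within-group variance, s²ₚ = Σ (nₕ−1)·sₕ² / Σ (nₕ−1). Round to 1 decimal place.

Northeast: (29−1)·16837.48² = 28·283500732.7504 = 7938020517.0112
East: (83−1)·20397.34² = 82·416051479.0756 = 34116221284.1992
Southwest: (21−1)·19139.85² = 20·366333858.0225 = 7326677160.45
North: (44−1)·14054.82² = 43·197537965.2324 = 8494132504.9932
Numerator = 57875051466.6536; denominator = Σ(nₕ−1) = 173.
s²ₚ = 57875051466.6536/173 = 334537869.749... → 334537869.7.

334537869.7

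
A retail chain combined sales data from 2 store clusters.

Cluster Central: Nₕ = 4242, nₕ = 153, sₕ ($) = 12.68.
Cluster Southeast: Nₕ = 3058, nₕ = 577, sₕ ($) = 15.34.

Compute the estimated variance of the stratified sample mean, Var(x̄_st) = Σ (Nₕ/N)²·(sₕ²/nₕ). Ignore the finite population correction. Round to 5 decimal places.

0.42641

N = 7300. Term for each stratum: Wₕ²sₕ²/nₕ.
Var(x̄_st) = 0.35484826 + 0.07156557 = 0.42641384 → 0.42641.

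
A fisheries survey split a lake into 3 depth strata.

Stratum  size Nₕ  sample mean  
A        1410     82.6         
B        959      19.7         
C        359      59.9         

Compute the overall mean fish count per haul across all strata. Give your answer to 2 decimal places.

57.50

N = 2728; weights Wₕ = Nₕ/N = (0.5169, 0.3515, 0.1316).
x̄_st = Σ Wₕ·x̄ₕ = 0.5169·82.6 + 0.3515·19.7 + 0.1316·59.9 ≈ 57.5009...
→ 57.50.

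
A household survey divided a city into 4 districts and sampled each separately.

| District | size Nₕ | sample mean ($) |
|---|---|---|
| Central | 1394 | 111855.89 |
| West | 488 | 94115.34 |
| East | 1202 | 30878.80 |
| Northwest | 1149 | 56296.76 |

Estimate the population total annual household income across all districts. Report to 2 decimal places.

303656691.42

Central: 1394·111855.89 = 155927110.66
West: 488·94115.34 = 45928285.92
East: 1202·30878.80 = 37116317.6
Northwest: 1149·56296.76 = 64684977.24
τ̂ = Σ Nₕx̄ₕ = 303656691.42.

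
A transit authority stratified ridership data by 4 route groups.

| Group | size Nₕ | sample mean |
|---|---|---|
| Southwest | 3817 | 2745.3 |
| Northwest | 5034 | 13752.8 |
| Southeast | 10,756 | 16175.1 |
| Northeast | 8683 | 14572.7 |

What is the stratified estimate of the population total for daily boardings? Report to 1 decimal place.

380224535.0

Estimate total by summing Nₕ·x̄ₕ over strata.
3817·2745.3 + 5034·13752.8 + 10756·16175.1 + 8683·14572.7 = 10478810.1 + 69231595.2 + 173979375.6 + 126534754.1 = 380224535.0.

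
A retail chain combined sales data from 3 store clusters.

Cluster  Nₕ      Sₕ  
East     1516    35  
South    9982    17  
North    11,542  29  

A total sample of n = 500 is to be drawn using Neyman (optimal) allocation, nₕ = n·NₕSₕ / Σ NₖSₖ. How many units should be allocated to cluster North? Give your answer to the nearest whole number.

Σ NₕSₕ = 1516·35 + 9982·17 + 11542·29 = 557472.
Share for North: 334718/557472 = 0.60042.
n_North = 500 × 0.60042 = 300.211... → 300.

300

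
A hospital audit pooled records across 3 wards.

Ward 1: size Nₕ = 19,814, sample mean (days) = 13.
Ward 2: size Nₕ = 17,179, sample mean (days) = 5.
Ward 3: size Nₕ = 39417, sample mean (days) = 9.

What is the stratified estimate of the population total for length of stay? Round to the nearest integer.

698230

1: 19814·13 = 257582
2: 17179·5 = 85895
3: 39417·9 = 354753
τ̂ = Σ Nₕx̄ₕ = 698230.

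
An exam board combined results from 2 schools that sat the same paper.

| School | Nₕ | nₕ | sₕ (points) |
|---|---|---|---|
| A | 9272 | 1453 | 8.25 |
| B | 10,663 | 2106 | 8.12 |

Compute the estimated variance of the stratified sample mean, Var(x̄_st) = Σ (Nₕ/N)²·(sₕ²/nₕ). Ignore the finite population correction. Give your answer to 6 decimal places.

N = 19935. Term for each stratum: Wₕ²sₕ²/nₕ.
Var(x̄_st) = 0.010133434 + 0.008957360 = 0.019090794 → 0.019091.

0.019091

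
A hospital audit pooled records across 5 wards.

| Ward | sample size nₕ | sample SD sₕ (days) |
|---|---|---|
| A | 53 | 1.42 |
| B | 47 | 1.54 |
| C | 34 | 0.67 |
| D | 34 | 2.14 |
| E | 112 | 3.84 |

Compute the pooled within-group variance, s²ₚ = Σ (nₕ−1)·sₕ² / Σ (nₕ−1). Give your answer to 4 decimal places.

Degrees of freedom: 52 + 46 + 33 + 33 + 111 = 275.
Σ(nₕ−1)sₕ² = 52·2.0164 + 46·2.3716 + 33·0.4489 + 33·4.5796 + 111·14.7456 = 2016.6485.
s²ₚ = 2016.6485 / 275 = 7.333267... → 7.3333.

7.3333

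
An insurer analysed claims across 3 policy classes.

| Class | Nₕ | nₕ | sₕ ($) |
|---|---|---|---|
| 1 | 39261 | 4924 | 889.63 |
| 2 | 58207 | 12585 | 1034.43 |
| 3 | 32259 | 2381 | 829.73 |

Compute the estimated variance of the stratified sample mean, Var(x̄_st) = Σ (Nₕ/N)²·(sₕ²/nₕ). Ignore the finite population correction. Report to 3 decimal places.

49.719

N = 129727. Term for each stratum: Wₕ²sₕ²/nₕ.
Var(x̄_st) = 14.721863 + 17.117435 + 17.879495 = 49.718792 → 49.719.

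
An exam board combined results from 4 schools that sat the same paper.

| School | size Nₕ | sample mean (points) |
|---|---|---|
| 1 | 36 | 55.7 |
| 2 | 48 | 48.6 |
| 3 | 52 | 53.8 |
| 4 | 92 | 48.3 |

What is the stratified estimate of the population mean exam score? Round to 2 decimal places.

N = 36 + 48 + 52 + 92 = 228.
The stratified mean weights each stratum mean by its population share Nₕ/N.
Σ Nₕx̄ₕ = 36·55.7 + 48·48.6 + 52·53.8 + 92·48.3 = 2005.2 + 2332.8 + 2797.6 + 4443.6 = 11579.2.
Divide by N: 11579.2 / 228 = 50.7860... → 50.79.

50.79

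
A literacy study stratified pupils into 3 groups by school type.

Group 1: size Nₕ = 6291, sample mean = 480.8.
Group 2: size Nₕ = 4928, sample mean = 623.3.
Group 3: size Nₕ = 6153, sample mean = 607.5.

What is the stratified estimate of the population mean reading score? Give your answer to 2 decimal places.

N = 6291 + 4928 + 6153 = 17372.
The stratified mean weights each stratum mean by its population share Nₕ/N.
Σ Nₕx̄ₕ = 6291·480.8 + 4928·623.3 + 6153·607.5 = 3024712.8 + 3071622.4 + 3737947.5 = 9834282.7.
Divide by N: 9834282.7 / 17372 = 566.0996... → 566.10.

566.10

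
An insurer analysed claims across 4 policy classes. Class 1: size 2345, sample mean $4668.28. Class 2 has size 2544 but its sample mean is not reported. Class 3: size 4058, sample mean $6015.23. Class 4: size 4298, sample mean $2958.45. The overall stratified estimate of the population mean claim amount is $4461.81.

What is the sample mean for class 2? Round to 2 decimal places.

N = 2345 + 2544 + 4058 + 4298 = 13245.
Overall total = μ·N = 4461.81·13245 = 59096673.45.
Subtract the known strata: 2345·4668.28 + 4058·6015.23 + 4298·2958.45 = 48072338.04.
Remaining total for class 2: 59096673.45 − 48072338.04 = 11024335.41.
Divide by its size: 11024335.41 / 2544 = 4333.4652... → 4333.47.

4333.47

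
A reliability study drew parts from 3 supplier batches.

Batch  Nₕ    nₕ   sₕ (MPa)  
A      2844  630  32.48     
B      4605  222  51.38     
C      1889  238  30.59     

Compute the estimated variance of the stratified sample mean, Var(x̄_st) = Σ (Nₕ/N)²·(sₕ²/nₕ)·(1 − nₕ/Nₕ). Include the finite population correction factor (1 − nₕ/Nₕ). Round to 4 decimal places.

3.0140

N = 9338; Wₕ = Nₕ/N.
batch A: (2844/9338)²·32.48²/630·(1 − 630/2844) = 0.1209180
batch B: (4605/9338)²·51.38²/222·(1 − 222/4605) = 2.7525080
batch C: (1889/9338)²·30.59²/238·(1 − 238/1889) = 0.1406220
Sum = 3.0140480 → 3.0140.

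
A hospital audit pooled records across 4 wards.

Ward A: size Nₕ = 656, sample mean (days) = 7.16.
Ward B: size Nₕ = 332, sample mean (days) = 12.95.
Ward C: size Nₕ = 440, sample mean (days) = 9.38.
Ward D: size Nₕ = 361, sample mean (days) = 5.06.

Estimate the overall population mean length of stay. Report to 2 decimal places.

N = 1789; weights Wₕ = Nₕ/N = (0.3667, 0.1856, 0.2459, 0.2018).
x̄_st = Σ Wₕ·x̄ₕ = 0.3667·7.16 + 0.1856·12.95 + 0.2459·9.38 + 0.2018·5.06 ≈ 8.3567...
→ 8.36.

8.36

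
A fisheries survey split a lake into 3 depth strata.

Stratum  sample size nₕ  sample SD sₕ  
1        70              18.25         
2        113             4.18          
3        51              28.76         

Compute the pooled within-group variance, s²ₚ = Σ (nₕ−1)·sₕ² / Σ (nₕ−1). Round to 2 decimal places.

Degrees of freedom: 69 + 112 + 50 = 231.
Σ(nₕ−1)sₕ² = 69·333.0625 + 112·17.4724 + 50·827.1376 = 66295.1013.
s²ₚ = 66295.1013 / 231 = 286.9918... → 286.99.

286.99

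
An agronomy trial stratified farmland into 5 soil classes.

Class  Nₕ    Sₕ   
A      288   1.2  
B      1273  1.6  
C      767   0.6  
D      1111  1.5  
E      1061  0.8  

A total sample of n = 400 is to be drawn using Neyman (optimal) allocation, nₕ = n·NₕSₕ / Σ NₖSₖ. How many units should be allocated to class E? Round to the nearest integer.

Σ NₕSₕ = 288·1.2 + 1273·1.6 + 767·0.6 + 1111·1.5 + 1061·0.8 = 5357.9.
Share for E: 848.8/5357.9 = 0.15842.
n_E = 400 × 0.15842 = 63.368... → 63.

63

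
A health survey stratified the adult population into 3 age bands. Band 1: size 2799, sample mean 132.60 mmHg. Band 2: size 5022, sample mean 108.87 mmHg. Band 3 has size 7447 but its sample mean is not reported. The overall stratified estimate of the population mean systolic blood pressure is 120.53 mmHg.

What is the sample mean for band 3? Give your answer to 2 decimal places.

123.86

Σ Nₕx̄ₕ = N·μ, so 7447·x̄_3 = 15268·120.53 − (2799·132.60 + 5022·108.87).
= 1840252.04 − 917892.54 = 922359.5.
x̄_3 = 922359.5 / 7447 = 123.8565... → 123.86.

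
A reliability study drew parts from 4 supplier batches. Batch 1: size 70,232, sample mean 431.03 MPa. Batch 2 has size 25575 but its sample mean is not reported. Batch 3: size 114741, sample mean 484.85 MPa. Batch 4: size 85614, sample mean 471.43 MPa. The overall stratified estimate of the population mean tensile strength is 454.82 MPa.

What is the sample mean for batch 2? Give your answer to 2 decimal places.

329.82

N = 70232 + 25575 + 114741 + 85614 = 296162.
Overall total = μ·N = 454.82·296162 = 134700400.84.
Subtract the known strata: 70232·431.03 + 114741·484.85 + 85614·471.43 = 126265280.83.
Remaining total for batch 2: 134700400.84 − 126265280.83 = 8435120.01.
Divide by its size: 8435120.01 / 25575 = 329.8190... → 329.82.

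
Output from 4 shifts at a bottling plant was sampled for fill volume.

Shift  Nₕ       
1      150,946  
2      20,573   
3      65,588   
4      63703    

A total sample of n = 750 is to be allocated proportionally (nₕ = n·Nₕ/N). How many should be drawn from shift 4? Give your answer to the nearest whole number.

Share of shift 4 = 63703/300810 = 0.21177.
Allocate 750 × 0.21177 = 158.829... → 159.

159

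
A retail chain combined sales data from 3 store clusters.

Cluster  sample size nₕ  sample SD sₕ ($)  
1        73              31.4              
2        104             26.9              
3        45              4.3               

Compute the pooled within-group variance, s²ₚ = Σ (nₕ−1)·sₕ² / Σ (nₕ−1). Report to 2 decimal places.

Degrees of freedom: 72 + 103 + 44 = 219.
Σ(nₕ−1)sₕ² = 72·985.96 + 103·723.61 + 44·18.49 = 146334.51.
s²ₚ = 146334.51 / 219 = 668.1941... → 668.19.

668.19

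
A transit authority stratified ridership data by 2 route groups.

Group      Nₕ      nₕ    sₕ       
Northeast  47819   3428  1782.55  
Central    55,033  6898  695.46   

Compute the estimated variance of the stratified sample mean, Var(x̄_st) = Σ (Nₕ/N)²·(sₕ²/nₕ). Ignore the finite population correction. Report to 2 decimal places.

N = 102852; Wₕ = Nₕ/N.
group Northeast: (47819/102852)²·1782.55²/3428 = 200.36328
group Central: (55033/102852)²·695.46²/6898 = 20.07437
Sum = 220.43765 → 220.44.

220.44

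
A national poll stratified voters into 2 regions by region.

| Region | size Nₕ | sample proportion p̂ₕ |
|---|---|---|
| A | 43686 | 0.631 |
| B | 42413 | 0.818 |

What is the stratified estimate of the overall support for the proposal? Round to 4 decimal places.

Wₕ = Nₕ/N with N = 86099: 0.5074, 0.4926.
p̂_st = 0.5074·0.631 + 0.4926·0.818 ≈ 0.723118... → 0.7231.

0.7231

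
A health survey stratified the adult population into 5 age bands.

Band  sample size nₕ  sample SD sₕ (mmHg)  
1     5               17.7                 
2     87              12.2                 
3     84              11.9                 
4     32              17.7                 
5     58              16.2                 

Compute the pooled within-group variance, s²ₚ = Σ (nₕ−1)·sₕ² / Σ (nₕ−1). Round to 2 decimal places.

1: (5−1)·17.7² = 4·313.29 = 1253.16
2: (87−1)·12.2² = 86·148.84 = 12800.24
3: (84−1)·11.9² = 83·141.61 = 11753.63
4: (32−1)·17.7² = 31·313.29 = 9711.99
5: (58−1)·16.2² = 57·262.44 = 14959.08
Numerator = 50478.1; denominator = Σ(nₕ−1) = 261.
s²ₚ = 50478.1/261 = 193.4027... → 193.40.

193.40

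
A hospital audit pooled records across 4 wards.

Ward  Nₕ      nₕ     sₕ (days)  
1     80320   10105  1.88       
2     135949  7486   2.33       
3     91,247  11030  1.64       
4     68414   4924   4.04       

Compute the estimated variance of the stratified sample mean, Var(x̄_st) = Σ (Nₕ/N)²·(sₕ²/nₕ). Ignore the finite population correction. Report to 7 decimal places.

N = 375930. Term for each stratum: Wₕ²sₕ²/nₕ.
Var(x̄_st) = 0.0000159666 + 0.0000948419 + 0.0000143660 + 0.0001097794 = 0.0002349538 → 0.0002350.

0.0002350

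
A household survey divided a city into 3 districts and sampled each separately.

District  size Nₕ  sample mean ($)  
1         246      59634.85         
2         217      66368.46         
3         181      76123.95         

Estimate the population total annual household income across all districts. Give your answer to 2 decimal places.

Population total = Σ Nₕ·x̄ₕ (each stratum's size times its mean).
246·59634.85 + 217·66368.46 + 181·76123.95 = 14670173.1 + 14401955.82 + 13778434.95 = 42850563.87.

42850563.87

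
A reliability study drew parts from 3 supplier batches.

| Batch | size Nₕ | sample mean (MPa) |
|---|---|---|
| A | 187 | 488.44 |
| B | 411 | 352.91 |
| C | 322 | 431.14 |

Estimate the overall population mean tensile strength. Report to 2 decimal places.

x̄_st = (Σ Nₕx̄ₕ) / (Σ Nₕ) = (187·488.44 + 411·352.91 + 322·431.14) / 920
= 375211.37 / 920 = 407.8384... → 407.84.

407.84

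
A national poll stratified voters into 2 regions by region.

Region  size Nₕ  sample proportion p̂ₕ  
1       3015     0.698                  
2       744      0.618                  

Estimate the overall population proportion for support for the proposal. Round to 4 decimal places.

0.6822

Wₕ = Nₕ/N with N = 3759: 0.8021, 0.1979.
p̂_st = 0.8021·0.698 + 0.1979·0.618 ≈ 0.682166... → 0.6822.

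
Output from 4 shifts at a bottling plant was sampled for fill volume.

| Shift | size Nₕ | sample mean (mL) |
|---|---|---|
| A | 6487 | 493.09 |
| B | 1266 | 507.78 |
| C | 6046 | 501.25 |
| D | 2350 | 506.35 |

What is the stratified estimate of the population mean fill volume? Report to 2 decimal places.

x̄_st = (Σ Nₕx̄ₕ) / (Σ Nₕ) = (6487·493.09 + 1266·507.78 + 6046·501.25 + 2350·506.35) / 16149
= 8062004.31 / 16149 = 499.2262... → 499.23.

499.23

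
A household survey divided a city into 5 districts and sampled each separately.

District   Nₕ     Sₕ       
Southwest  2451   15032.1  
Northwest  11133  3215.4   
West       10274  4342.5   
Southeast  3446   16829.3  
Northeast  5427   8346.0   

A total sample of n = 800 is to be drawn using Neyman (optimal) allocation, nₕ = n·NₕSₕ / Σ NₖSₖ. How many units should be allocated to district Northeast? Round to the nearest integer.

164

Southwest: NₕSₕ = 2451·15032.1 = 36843677.1
Northwest: NₕSₕ = 11133·3215.4 = 35797048.2
West: NₕSₕ = 10274·4342.5 = 44614845
Southeast: NₕSₕ = 3446·16829.3 = 57993767.8
Northeast: NₕSₕ = 5427·8346.0 = 45293742
Σ NₕSₕ = 220543080.1.
n_Northeast = 800·45293742/220543080.1 = 164.299... → 164.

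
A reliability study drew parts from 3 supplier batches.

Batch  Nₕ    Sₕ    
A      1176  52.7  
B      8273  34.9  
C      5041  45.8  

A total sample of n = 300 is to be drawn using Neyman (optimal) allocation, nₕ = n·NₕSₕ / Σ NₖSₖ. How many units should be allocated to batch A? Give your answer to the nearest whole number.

Σ NₕSₕ = 1176·52.7 + 8273·34.9 + 5041·45.8 = 581580.7.
Share for A: 61975.2/581580.7 = 0.10656.
n_A = 300 × 0.10656 = 31.969... → 32.

32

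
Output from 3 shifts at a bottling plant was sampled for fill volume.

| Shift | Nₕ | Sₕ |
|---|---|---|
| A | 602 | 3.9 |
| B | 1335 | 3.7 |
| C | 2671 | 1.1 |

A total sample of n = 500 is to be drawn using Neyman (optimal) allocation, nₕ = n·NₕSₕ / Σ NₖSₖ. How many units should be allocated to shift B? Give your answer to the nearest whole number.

Σ NₕSₕ = 602·3.9 + 1335·3.7 + 2671·1.1 = 10225.4.
Share for B: 4939.5/10225.4 = 0.48306.
n_B = 500 × 0.48306 = 241.531... → 242.

242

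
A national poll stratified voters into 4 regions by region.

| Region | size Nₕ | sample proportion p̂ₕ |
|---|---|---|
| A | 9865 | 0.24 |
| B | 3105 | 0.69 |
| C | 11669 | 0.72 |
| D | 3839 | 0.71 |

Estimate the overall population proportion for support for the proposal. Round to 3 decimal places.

Wₕ = Nₕ/N with N = 28478: 0.3464, 0.1090, 0.4098, 0.1348.
p̂_st = 0.3464·0.24 + 0.1090·0.69 + 0.4098·0.72 + 0.1348·0.71 ≈ 0.54911... → 0.549.

0.549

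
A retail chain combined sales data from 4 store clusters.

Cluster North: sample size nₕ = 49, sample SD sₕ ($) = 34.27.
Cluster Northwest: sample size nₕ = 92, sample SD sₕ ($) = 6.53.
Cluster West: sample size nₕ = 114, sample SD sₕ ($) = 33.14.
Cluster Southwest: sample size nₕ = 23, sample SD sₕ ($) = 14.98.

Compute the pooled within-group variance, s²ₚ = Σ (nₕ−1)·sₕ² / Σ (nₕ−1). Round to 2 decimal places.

North: (49−1)·34.27² = 48·1174.4329 = 56372.7792
Northwest: (92−1)·6.53² = 91·42.6409 = 3880.3219
West: (114−1)·33.14² = 113·1098.2596 = 124103.3348
Southwest: (23−1)·14.98² = 22·224.4004 = 4936.8088
Numerator = 189293.2447; denominator = Σ(nₕ−1) = 274.
s²ₚ = 189293.2447/274 = 690.8513... → 690.85.

690.85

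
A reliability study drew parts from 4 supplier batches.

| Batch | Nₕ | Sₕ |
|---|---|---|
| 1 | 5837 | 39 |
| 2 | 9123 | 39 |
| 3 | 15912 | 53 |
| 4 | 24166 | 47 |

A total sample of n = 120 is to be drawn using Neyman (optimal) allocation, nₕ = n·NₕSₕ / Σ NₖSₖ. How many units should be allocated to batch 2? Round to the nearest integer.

17

Σ NₕSₕ = 5837·39 + 9123·39 + 15912·53 + 24166·47 = 2562578.
Share for 2: 355797/2562578 = 0.13884.
n_2 = 120 × 0.13884 = 16.661... → 17.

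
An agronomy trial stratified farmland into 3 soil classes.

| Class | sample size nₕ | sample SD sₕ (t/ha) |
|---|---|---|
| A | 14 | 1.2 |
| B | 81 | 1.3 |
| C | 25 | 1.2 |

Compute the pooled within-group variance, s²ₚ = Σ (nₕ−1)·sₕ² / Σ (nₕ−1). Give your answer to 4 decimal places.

1.6109

A: (14−1)·1.2² = 13·1.44 = 18.72
B: (81−1)·1.3² = 80·1.69 = 135.2
C: (25−1)·1.2² = 24·1.44 = 34.56
Numerator = 188.48; denominator = Σ(nₕ−1) = 117.
s²ₚ = 188.48/117 = 1.610940... → 1.6109.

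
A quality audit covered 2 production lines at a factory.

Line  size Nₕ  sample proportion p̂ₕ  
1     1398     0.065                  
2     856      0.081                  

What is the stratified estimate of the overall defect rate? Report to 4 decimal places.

0.0711

Wₕ = Nₕ/N with N = 2254: 0.6202, 0.3798.
p̂_st = 0.6202·0.065 + 0.3798·0.081 ≈ 0.071076... → 0.0711.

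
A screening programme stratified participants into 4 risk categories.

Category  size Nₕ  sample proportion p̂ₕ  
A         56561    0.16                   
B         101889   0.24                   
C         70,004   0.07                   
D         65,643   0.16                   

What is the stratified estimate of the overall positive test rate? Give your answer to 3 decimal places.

Wₕ = Nₕ/N with N = 294097: 0.1923, 0.3464, 0.2380, 0.2232.
p̂_st = 0.1923·0.16 + 0.3464·0.24 + 0.2380·0.07 + 0.2232·0.16 ≈ 0.16629... → 0.166.

0.166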